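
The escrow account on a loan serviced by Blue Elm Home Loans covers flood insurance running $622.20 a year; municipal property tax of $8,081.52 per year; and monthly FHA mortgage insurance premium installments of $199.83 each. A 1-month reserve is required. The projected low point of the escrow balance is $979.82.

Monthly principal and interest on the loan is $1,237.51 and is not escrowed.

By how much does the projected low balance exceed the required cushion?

Flood insurance = $622.20/yr
Municipal property tax = $8,081.52/yr
FHA mortgage insurance premium = $199.83 × 12 = $2,397.96/yr
Total per year = $622.20 + $8,081.52 + $2,397.96 = $11,101.68
Base monthly escrow = $11,101.68 ÷ 12 = $925.14
Cushion = 1 × $925.14 = $925.14
Surplus = $979.82 − $925.14 = $54.68

$54.68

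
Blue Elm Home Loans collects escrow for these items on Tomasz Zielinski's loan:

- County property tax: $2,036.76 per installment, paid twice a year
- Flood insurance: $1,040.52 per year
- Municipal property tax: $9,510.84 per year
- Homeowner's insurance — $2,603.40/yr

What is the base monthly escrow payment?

$1,435.69

County property tax — $2,036.76 × 2 = $4,073.52
Flood insurance — $1,040.52
Municipal property tax — $9,510.84
Homeowner's insurance — $2,603.40
Annual escrow total = $4,073.52 + $1,040.52 + $9,510.84 + $2,603.40 = $17,228.28
Per month = $17,228.28 / 12 = $1,435.69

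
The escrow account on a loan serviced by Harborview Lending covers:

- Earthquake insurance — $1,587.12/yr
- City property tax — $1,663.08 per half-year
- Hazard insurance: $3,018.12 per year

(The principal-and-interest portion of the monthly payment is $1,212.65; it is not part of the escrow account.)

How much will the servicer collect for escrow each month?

$660.95

Earthquake insurance: $1,587.12/yr
City property tax: $1,663.08 × 2 = $3,326.16/yr
Hazard insurance: $3,018.12/yr
Yearly total = $1,587.12 + $3,326.16 + $3,018.12 = $7,931.40
Base monthly escrow = $7,931.40 / 12 = $660.95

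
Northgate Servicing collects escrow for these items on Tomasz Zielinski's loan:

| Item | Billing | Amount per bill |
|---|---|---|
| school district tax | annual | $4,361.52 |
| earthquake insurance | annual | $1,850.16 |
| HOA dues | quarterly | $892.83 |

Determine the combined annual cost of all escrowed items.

School district tax = $4,361.52 per year
Earthquake insurance = $1,850.16 per year
HOA dues = $892.83 × 4 = $3,571.32 per year
Annual escrow total = $4,361.52 + $1,850.16 + $3,571.32 = $9,783.00

$9,783.00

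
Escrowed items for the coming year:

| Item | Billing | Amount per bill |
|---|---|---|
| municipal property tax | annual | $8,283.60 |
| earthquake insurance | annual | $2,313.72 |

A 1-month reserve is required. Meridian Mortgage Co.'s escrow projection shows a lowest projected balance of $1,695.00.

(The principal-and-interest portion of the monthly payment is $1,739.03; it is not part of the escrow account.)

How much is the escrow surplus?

$811.89

Municipal property tax: $8,283.60/yr
Earthquake insurance: $2,313.72/yr
Annual escrow total = $8,283.60 + $2,313.72 = $10,597.32
Per month = $10,597.32 / 12 = $883.11
Cushion = 1 × $883.11 = $883.11
Excess over cushion: $1,695.00 − $883.11 = $811.89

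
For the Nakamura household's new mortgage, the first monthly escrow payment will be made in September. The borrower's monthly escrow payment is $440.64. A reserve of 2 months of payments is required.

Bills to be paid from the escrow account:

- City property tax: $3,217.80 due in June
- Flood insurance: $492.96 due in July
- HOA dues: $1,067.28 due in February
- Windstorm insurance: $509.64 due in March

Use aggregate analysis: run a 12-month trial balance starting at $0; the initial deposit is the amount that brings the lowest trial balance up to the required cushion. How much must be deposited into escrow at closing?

Cushion = 2 × $440.64 = $881.28
Trial balance (start $0, +$440.64 each month, − disbursements):
  Sep: +$440.64 → $440.64
  Oct: +$440.64 → $881.28
  Nov: +$440.64 → $1,321.92
  Dec: +$440.64 → $1,762.56
  Jan: +$440.64 → $2,203.20
  Feb: +$440.64 − $1,067.28 → $1,576.56
  Mar: +$440.64 − $509.64 → $1,507.56
  Apr: +$440.64 → $1,948.20
  May: +$440.64 → $2,388.84
  Jun: +$440.64 − $3,217.80 → -$388.32
  Jul: +$440.64 − $492.96 → -$440.64
  Aug: +$440.64 → $0.00
Lowest trial balance = -$440.64 (Jul)
Initial deposit = cushion − low point = $881.28 − (-$440.64) = $1,321.92

$1,321.92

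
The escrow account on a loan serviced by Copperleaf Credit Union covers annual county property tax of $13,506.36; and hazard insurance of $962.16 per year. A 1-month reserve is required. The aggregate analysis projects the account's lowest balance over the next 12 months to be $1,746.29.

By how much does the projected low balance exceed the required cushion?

$540.58

County property tax — $13,506.36 per year
Hazard insurance — $962.16 per year
Yearly total = $14,468.52
Base monthly escrow = $14,468.52 ÷ 12 = $1,205.71
Required reserve = 1 × $1,205.71 = $1,205.71
Excess over cushion: $1,746.29 − $1,205.71 = $540.58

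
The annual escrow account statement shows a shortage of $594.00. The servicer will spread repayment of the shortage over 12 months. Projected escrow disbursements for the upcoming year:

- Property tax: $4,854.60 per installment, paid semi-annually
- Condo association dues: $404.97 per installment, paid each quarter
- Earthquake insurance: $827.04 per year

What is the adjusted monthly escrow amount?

Property tax = $4,854.60 × 2 = $9,709.20/yr
Condo association dues = $404.97 × 4 = $1,619.88/yr
Earthquake insurance = $827.04/yr
Combined annual = $9,709.20 + $1,619.88 + $827.04 = $12,156.12
Monthly escrow = $12,156.12 / 12 = $1,013.01
Monthly shortage recovery: $594.00 / 12 = $49.50
Adjusted monthly = $1,013.01 + $49.50 = $1,062.51

$1,062.51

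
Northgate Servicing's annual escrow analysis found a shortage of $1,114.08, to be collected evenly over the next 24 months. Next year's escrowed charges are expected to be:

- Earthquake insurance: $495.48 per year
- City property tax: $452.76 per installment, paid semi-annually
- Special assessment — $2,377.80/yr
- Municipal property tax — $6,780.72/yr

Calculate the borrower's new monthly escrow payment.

$926.38

Earthquake insurance = $495.48
City property tax = $452.76 × 2 = $905.52
Special assessment = $2,377.80
Municipal property tax = $6,780.72
Yearly total = $495.48 + $905.52 + $2,377.80 + $6,780.72 = $10,559.52
Monthly escrow = $10,559.52 / 12 = $879.96
Monthly shortage recovery: $1,114.08 ÷ 24 = $46.42
Adjusted monthly = $879.96 + $46.42 = $926.38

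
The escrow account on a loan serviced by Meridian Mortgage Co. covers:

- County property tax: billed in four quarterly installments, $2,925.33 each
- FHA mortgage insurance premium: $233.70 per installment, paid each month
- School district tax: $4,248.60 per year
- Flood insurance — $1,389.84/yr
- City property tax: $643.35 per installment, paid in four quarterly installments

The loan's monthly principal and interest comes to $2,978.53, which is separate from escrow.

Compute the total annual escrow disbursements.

$22,717.56

County property tax = $2,925.33 × 4 = $11,701.32 annually
FHA mortgage insurance premium = $233.70 × 12 = $2,804.40 annually
School district tax = $4,248.60 annually
Flood insurance = $1,389.84 annually
City property tax = $643.35 × 4 = $2,573.40 annually
Total annual escrow = $22,717.56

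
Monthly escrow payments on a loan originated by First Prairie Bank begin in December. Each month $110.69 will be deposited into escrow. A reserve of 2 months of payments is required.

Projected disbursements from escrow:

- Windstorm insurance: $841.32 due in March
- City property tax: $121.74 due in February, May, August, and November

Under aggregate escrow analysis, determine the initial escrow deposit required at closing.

Cushion = 2 × $110.69 = $221.38
Trial balance (start $0, +$110.69 each month, − disbursements):
  Dec: +$110.69 → $110.69
  Jan: +$110.69 → $221.38
  Feb: +$110.69 − $121.74 → $210.33
  Mar: +$110.69 − $841.32 → -$520.30
  Apr: +$110.69 → -$409.61
  May: +$110.69 − $121.74 → -$420.66
  Jun: +$110.69 → -$309.97
  Jul: +$110.69 → -$199.28
  Aug: +$110.69 − $121.74 → -$210.33
  Sep: +$110.69 → -$99.64
  Oct: +$110.69 → $11.05
  Nov: +$110.69 − $121.74 → $0.00
Lowest trial balance = -$520.30 (Mar)
Initial deposit = cushion − low point = $221.38 − (-$520.30) = $741.68

$741.68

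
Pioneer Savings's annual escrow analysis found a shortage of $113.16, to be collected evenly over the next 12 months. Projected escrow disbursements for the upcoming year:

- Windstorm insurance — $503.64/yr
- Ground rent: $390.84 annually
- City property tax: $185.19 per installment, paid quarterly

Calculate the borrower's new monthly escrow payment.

Windstorm insurance = $503.64 annually
Ground rent = $390.84 annually
City property tax = $185.19 × 4 = $740.76 annually
Total per year = $1,635.24
Monthly escrow = $1,635.24 / 12 = $136.27
Shortage per month = $113.16 ÷ 12 = $9.43
Adjusted monthly = $136.27 + $9.43 = $145.70

$145.70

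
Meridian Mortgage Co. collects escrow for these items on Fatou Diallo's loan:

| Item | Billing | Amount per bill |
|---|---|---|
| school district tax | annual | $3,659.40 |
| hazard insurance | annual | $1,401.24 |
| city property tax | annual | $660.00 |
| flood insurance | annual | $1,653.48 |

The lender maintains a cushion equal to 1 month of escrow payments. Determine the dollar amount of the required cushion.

$614.51

School district tax = $3,659.40 per year
Hazard insurance = $1,401.24 per year
City property tax = $660.00 per year
Flood insurance = $1,653.48 per year
Annual escrow total = $3,659.40 + $1,401.24 + $660.00 + $1,653.48 = $7,374.12
Base monthly escrow = $7,374.12 ÷ 12 = $614.51
Cushion = 1 × $614.51 = $614.51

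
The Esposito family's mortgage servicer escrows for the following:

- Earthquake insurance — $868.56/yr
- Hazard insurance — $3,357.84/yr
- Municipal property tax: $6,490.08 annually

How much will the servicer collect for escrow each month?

Earthquake insurance: $868.56 per year
Hazard insurance: $3,357.84 per year
Municipal property tax: $6,490.08 per year
Total per year = $10,716.48
Per month = $10,716.48 ÷ 12 = $893.04

$893.04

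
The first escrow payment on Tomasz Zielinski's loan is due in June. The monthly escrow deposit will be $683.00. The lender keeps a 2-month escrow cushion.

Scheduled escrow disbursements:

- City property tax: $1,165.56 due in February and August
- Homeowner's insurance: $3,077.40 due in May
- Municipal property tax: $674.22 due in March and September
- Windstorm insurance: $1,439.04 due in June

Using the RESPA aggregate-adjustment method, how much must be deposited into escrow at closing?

Cushion = 2 × $683.00 = $1,366.00
Trial balance (start $0, +$683.00 each month, − disbursements):
  Jun: +$683.00 − $1,439.04 → -$756.04
  Jul: +$683.00 → -$73.04
  Aug: +$683.00 − $1,165.56 → -$555.60
  Sep: +$683.00 − $674.22 → -$546.82
  Oct: +$683.00 → $136.18
  Nov: +$683.00 → $819.18
  Dec: +$683.00 → $1,502.18
  Jan: +$683.00 → $2,185.18
  Feb: +$683.00 − $1,165.56 → $1,702.62
  Mar: +$683.00 − $674.22 → $1,711.40
  Apr: +$683.00 → $2,394.40
  May: +$683.00 − $3,077.40 → $0.00
Lowest trial balance = -$756.04 (Jun)
Initial deposit = cushion − low point = $1,366.00 − (-$756.04) = $2,122.04

$2,122.04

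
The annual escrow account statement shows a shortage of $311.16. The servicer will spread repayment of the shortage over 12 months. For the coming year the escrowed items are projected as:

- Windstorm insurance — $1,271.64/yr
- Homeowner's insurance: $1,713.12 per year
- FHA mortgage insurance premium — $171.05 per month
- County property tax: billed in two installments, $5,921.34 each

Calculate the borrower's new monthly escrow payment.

Windstorm insurance: $1,271.64
Homeowner's insurance: $1,713.12
FHA mortgage insurance premium: $171.05 × 12 = $2,052.60
County property tax: $5,921.34 × 2 = $11,842.68
Yearly total = $1,271.64 + $1,713.12 + $2,052.60 + $11,842.68 = $16,880.04
Monthly = $16,880.04 / 12 = $1,406.67
Monthly shortage recovery: $311.16 / 12 = $25.93
Adjusted monthly = $1,406.67 + $25.93 = $1,432.60

$1,432.60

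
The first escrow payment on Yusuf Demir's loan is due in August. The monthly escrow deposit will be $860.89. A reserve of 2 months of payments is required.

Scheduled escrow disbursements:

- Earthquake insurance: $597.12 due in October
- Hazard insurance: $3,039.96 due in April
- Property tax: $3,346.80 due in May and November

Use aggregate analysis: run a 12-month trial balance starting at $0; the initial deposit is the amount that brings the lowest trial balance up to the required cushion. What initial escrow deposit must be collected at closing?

$3,443.56

Cushion = 2 × $860.89 = $1,721.78
Trial balance (start $0, +$860.89 each month, − disbursements):
  Aug: +$860.89 → $860.89
  Sep: +$860.89 → $1,721.78
  Oct: +$860.89 − $597.12 → $1,985.55
  Nov: +$860.89 − $3,346.80 → -$500.36
  Dec: +$860.89 → $360.53
  Jan: +$860.89 → $1,221.42
  Feb: +$860.89 → $2,082.31
  Mar: +$860.89 → $2,943.20
  Apr: +$860.89 − $3,039.96 → $764.13
  May: +$860.89 − $3,346.80 → -$1,721.78
  Jun: +$860.89 → -$860.89
  Jul: +$860.89 → $0.00
Lowest trial balance = -$1,721.78 (May)
Initial deposit = cushion − low point = $1,721.78 − (-$1,721.78) = $3,443.56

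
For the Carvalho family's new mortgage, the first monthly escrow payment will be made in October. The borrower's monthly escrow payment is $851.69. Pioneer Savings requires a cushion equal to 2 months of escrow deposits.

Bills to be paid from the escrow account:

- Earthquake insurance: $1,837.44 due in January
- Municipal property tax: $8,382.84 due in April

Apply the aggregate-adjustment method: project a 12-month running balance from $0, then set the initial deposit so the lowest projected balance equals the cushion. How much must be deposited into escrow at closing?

$5,961.83

Cushion = 2 × $851.69 = $1,703.38
Trial balance (start $0, +$851.69 each month, − disbursements):
  Oct: +$851.69 → $851.69
  Nov: +$851.69 → $1,703.38
  Dec: +$851.69 → $2,555.07
  Jan: +$851.69 − $1,837.44 → $1,569.32
  Feb: +$851.69 → $2,421.01
  Mar: +$851.69 → $3,272.70
  Apr: +$851.69 − $8,382.84 → -$4,258.45
  May: +$851.69 → -$3,406.76
  Jun: +$851.69 → -$2,555.07
  Jul: +$851.69 → -$1,703.38
  Aug: +$851.69 → -$851.69
  Sep: +$851.69 → $0.00
Lowest trial balance = -$4,258.45 (Apr)
Initial deposit = cushion − low point = $1,703.38 − (-$4,258.45) = $5,961.83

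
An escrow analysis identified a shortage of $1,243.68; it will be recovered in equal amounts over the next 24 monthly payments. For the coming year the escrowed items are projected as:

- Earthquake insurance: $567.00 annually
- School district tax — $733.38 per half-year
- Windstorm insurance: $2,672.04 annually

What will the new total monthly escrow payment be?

$443.97

Earthquake insurance = $567.00/yr
School district tax = $733.38 × 2 = $1,466.76/yr
Windstorm insurance = $2,672.04/yr
Total annual escrow = $4,705.80
Per month = $4,705.80 / 12 = $392.15
Shortage per month = $1,243.68 ÷ 24 = $51.82
New monthly escrow = $392.15 + $51.82 = $443.97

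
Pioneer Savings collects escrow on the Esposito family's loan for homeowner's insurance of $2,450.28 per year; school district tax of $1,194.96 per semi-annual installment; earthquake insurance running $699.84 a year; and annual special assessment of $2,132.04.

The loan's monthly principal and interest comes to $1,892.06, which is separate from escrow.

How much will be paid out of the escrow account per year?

Homeowner's insurance = $2,450.28 annually
School district tax = $1,194.96 × 2 = $2,389.92 annually
Earthquake insurance = $699.84 annually
Special assessment = $2,132.04 annually
Total annual escrow = $2,450.28 + $2,389.92 + $699.84 + $2,132.04 = $7,672.08

$7,672.08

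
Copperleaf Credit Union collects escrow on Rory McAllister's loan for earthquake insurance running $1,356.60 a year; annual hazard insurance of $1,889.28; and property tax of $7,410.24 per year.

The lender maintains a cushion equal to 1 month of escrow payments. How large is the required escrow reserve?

Earthquake insurance = $1,356.60 per year
Hazard insurance = $1,889.28 per year
Property tax = $7,410.24 per year
Total per year = $1,356.60 + $1,889.28 + $7,410.24 = $10,656.12
Monthly escrow = $10,656.12 ÷ 12 = $888.01
Cushion = 1 × $888.01 = $888.01

$888.01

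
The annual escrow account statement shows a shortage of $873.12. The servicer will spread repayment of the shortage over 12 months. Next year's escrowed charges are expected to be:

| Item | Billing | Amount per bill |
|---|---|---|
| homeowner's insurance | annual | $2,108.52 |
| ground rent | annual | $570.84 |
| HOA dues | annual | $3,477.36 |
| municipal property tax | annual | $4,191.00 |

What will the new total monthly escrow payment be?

$935.07

Homeowner's insurance: $2,108.52/yr
Ground rent: $570.84/yr
HOA dues: $3,477.36/yr
Municipal property tax: $4,191.00/yr
Total per year = $2,108.52 + $570.84 + $3,477.36 + $4,191.00 = $10,347.72
Monthly = $10,347.72 ÷ 12 = $862.31
Monthly shortage recovery: $873.12 / 12 = $72.76
New monthly escrow = $862.31 + $72.76 = $935.07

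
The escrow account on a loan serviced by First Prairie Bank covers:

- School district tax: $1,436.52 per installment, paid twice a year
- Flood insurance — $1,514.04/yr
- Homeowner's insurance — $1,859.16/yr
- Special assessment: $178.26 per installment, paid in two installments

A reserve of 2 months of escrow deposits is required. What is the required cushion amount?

$1,100.46

School district tax = $1,436.52 × 2 = $2,873.04/yr
Flood insurance = $1,514.04/yr
Homeowner's insurance = $1,859.16/yr
Special assessment = $178.26 × 2 = $356.52/yr
Yearly total = $2,873.04 + $1,514.04 + $1,859.16 + $356.52 = $6,602.76
Base monthly escrow = $6,602.76 / 12 = $550.23
Cushion = 2 × $550.23 = $1,100.46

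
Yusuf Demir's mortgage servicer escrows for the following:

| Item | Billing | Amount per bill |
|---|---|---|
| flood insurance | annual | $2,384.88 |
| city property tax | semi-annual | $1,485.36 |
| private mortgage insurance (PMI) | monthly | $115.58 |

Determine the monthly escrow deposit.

Flood insurance — $2,384.88 annually
City property tax — $1,485.36 × 2 = $2,970.72 annually
Private mortgage insurance (PMI) — $115.58 × 12 = $1,386.96 annually
Combined annual = $2,384.88 + $2,970.72 + $1,386.96 = $6,742.56
Base monthly escrow = $6,742.56 ÷ 12 = $561.88

$561.88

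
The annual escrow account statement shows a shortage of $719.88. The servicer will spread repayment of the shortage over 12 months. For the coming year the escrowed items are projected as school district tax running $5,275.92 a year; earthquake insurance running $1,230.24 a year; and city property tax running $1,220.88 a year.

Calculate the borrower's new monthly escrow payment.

School district tax = $5,275.92/yr
Earthquake insurance = $1,230.24/yr
City property tax = $1,220.88/yr
Total annual escrow = $5,275.92 + $1,230.24 + $1,220.88 = $7,727.04
Monthly escrow = $7,727.04 ÷ 12 = $643.92
Shortage per month = $719.88 / 12 = $59.99
Adjusted monthly = $643.92 + $59.99 = $703.91

$703.91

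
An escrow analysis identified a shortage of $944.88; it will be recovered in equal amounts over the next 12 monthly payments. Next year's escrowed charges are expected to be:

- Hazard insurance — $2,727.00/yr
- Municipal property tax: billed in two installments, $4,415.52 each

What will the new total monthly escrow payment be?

Hazard insurance — $2,727.00 annually
Municipal property tax — $4,415.52 × 2 = $8,831.04 annually
Combined annual = $11,558.04
Monthly escrow = $11,558.04 / 12 = $963.17
Shortage spread = $944.88 ÷ 12 = $78.74/mo
Adjusted monthly = $963.17 + $78.74 = $1,041.91

$1,041.91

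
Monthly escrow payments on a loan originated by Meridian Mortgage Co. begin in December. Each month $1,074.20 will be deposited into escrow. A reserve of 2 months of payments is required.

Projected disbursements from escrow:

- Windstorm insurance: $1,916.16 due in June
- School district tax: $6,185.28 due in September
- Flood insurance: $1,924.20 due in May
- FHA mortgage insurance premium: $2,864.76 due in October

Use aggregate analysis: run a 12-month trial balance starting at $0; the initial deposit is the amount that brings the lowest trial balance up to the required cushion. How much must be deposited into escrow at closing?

Cushion = 2 × $1,074.20 = $2,148.40
Trial balance (start $0, +$1,074.20 each month, − disbursements):
  Dec: +$1,074.20 → $1,074.20
  Jan: +$1,074.20 → $2,148.40
  Feb: +$1,074.20 → $3,222.60
  Mar: +$1,074.20 → $4,296.80
  Apr: +$1,074.20 → $5,371.00
  May: +$1,074.20 − $1,924.20 → $4,521.00
  Jun: +$1,074.20 − $1,916.16 → $3,679.04
  Jul: +$1,074.20 → $4,753.24
  Aug: +$1,074.20 → $5,827.44
  Sep: +$1,074.20 − $6,185.28 → $716.36
  Oct: +$1,074.20 − $2,864.76 → -$1,074.20
  Nov: +$1,074.20 → $0.00
Lowest trial balance = -$1,074.20 (Oct)
Initial deposit = cushion − low point = $2,148.40 − (-$1,074.20) = $3,222.60

$3,222.60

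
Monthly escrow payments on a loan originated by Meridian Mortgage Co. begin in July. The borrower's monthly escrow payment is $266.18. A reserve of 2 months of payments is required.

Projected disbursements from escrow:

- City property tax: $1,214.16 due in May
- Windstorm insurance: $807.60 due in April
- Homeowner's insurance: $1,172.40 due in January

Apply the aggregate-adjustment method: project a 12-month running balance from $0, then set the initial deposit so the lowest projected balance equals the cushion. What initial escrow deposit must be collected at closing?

Cushion = 2 × $266.18 = $532.36
Trial balance (start $0, +$266.18 each month, − disbursements):
  Jul: +$266.18 → $266.18
  Aug: +$266.18 → $532.36
  Sep: +$266.18 → $798.54
  Oct: +$266.18 → $1,064.72
  Nov: +$266.18 → $1,330.90
  Dec: +$266.18 → $1,597.08
  Jan: +$266.18 − $1,172.40 → $690.86
  Feb: +$266.18 → $957.04
  Mar: +$266.18 → $1,223.22
  Apr: +$266.18 − $807.60 → $681.80
  May: +$266.18 − $1,214.16 → -$266.18
  Jun: +$266.18 → $0.00
Lowest trial balance = -$266.18 (May)
Initial deposit = cushion − low point = $532.36 − (-$266.18) = $798.54

$798.54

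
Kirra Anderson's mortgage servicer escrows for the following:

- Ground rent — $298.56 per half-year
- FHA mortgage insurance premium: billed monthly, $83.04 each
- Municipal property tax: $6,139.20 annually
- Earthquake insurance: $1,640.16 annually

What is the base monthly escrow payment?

$781.08

Ground rent — $298.56 × 2 = $597.12
FHA mortgage insurance premium — $83.04 × 12 = $996.48
Municipal property tax — $6,139.20
Earthquake insurance — $1,640.16
Yearly total = $9,372.96
Base monthly escrow = $9,372.96 / 12 = $781.08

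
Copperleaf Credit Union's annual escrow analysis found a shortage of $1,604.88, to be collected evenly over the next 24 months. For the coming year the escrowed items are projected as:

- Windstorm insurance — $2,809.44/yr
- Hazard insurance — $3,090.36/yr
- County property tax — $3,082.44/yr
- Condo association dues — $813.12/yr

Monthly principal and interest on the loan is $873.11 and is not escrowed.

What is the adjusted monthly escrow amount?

Windstorm insurance = $2,809.44 annually
Hazard insurance = $3,090.36 annually
County property tax = $3,082.44 annually
Condo association dues = $813.12 annually
Total per year = $2,809.44 + $3,090.36 + $3,082.44 + $813.12 = $9,795.36
Per month = $9,795.36 ÷ 12 = $816.28
Shortage per month = $1,604.88 / 24 = $66.87
Adjusted monthly = $816.28 + $66.87 = $883.15

$883.15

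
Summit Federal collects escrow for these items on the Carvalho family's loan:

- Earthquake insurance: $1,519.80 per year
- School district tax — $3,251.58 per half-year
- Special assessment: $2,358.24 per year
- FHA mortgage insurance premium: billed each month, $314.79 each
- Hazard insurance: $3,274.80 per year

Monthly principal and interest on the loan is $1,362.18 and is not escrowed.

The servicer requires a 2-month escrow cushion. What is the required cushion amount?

Earthquake insurance = $1,519.80/yr
School district tax = $3,251.58 × 2 = $6,503.16/yr
Special assessment = $2,358.24/yr
FHA mortgage insurance premium = $314.79 × 12 = $3,777.48/yr
Hazard insurance = $3,274.80/yr
Combined annual = $1,519.80 + $6,503.16 + $2,358.24 + $3,777.48 + $3,274.80 = $17,433.48
Monthly escrow = $17,433.48 / 12 = $1,452.79
Cushion = 2 × $1,452.79 = $2,905.58

$2,905.58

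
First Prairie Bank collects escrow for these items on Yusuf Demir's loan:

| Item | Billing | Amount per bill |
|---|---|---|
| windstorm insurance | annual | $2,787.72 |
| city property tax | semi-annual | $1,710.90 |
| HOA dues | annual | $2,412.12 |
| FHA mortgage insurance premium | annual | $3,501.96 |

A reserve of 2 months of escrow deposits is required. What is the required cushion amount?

Windstorm insurance: $2,787.72
City property tax: $1,710.90 × 2 = $3,421.80
HOA dues: $2,412.12
FHA mortgage insurance premium: $3,501.96
Total annual escrow = $12,123.60
Monthly = $12,123.60 ÷ 12 = $1,010.30
Reserve = 2 × $1,010.30 = $2,020.60

$2,020.60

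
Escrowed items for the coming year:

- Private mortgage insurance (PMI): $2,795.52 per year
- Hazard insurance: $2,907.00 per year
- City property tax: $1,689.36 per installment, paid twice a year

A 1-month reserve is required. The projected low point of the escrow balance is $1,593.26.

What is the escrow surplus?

$836.49

Private mortgage insurance (PMI): $2,795.52 annually
Hazard insurance: $2,907.00 annually
City property tax: $1,689.36 × 2 = $3,378.72 annually
Combined annual = $2,795.52 + $2,907.00 + $3,378.72 = $9,081.24
Monthly = $9,081.24 ÷ 12 = $756.77
Required cushion = 1 × $756.77 = $756.77
Surplus = $1,593.26 − $756.77 = $836.49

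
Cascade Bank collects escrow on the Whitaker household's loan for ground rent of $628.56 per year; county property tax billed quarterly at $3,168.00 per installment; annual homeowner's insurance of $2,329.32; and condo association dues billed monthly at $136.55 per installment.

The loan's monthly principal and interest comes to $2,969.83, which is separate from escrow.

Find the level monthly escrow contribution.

Ground rent: $628.56 annually
County property tax: $3,168.00 × 4 = $12,672.00 annually
Homeowner's insurance: $2,329.32 annually
Condo association dues: $136.55 × 12 = $1,638.60 annually
Total per year = $17,268.48
Base monthly escrow = $17,268.48 / 12 = $1,439.04

$1,439.04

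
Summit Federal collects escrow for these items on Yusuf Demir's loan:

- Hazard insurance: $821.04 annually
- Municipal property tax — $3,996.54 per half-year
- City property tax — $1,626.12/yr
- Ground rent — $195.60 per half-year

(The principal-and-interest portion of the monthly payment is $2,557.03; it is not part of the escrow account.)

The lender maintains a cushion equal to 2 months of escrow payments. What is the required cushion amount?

Hazard insurance — $821.04 per year
Municipal property tax — $3,996.54 × 2 = $7,993.08 per year
City property tax — $1,626.12 per year
Ground rent — $195.60 × 2 = $391.20 per year
Total per year = $10,831.44
Base monthly escrow = $10,831.44 ÷ 12 = $902.62
Cushion = 2 × $902.62 = $1,805.24

$1,805.24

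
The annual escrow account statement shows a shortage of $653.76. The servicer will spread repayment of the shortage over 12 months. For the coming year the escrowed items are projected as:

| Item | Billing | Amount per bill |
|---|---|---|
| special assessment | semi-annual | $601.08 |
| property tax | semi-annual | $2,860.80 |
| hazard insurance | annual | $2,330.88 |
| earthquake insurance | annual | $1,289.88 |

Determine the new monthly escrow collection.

Special assessment: $601.08 × 2 = $1,202.16/yr
Property tax: $2,860.80 × 2 = $5,721.60/yr
Hazard insurance: $2,330.88/yr
Earthquake insurance: $1,289.88/yr
Total per year = $1,202.16 + $5,721.60 + $2,330.88 + $1,289.88 = $10,544.52
Monthly escrow = $10,544.52 ÷ 12 = $878.71
Shortage per month = $653.76 / 12 = $54.48
Adjusted monthly = $878.71 + $54.48 = $933.19

$933.19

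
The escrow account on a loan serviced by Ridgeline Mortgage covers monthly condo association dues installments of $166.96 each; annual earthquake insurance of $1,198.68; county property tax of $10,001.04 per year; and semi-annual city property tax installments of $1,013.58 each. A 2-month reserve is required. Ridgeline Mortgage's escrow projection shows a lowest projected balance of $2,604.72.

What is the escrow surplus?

$66.32

Condo association dues = $166.96 × 12 = $2,003.52 annually
Earthquake insurance = $1,198.68 annually
County property tax = $10,001.04 annually
City property tax = $1,013.58 × 2 = $2,027.16 annually
Total annual escrow = $2,003.52 + $1,198.68 + $10,001.04 + $2,027.16 = $15,230.40
Base monthly escrow = $15,230.40 ÷ 12 = $1,269.20
Cushion = 2 × $1,269.20 = $2,538.40
Surplus = $2,604.72 − $2,538.40 = $66.32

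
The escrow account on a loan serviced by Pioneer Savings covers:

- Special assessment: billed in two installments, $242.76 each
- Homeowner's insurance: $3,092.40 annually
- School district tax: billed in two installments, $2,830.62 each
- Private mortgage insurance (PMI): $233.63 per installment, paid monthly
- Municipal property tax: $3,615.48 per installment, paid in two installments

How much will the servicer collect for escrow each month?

$1,606.14

Special assessment — $242.76 × 2 = $485.52 annually
Homeowner's insurance — $3,092.40 annually
School district tax — $2,830.62 × 2 = $5,661.24 annually
Private mortgage insurance (PMI) — $233.63 × 12 = $2,803.56 annually
Municipal property tax — $3,615.48 × 2 = $7,230.96 annually
Total annual escrow = $19,273.68
Per month = $19,273.68 ÷ 12 = $1,606.14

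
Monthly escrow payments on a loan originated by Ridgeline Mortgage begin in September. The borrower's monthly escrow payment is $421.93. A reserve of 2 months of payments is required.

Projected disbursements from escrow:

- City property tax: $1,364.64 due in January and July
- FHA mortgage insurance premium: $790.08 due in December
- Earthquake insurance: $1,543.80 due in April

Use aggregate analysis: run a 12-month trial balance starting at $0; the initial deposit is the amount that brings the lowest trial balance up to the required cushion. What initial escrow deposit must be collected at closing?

Cushion = 2 × $421.93 = $843.86
Trial balance (start $0, +$421.93 each month, − disbursements):
  Sep: +$421.93 → $421.93
  Oct: +$421.93 → $843.86
  Nov: +$421.93 → $1,265.79
  Dec: +$421.93 − $790.08 → $897.64
  Jan: +$421.93 − $1,364.64 → -$45.07
  Feb: +$421.93 → $376.86
  Mar: +$421.93 → $798.79
  Apr: +$421.93 − $1,543.80 → -$323.08
  May: +$421.93 → $98.85
  Jun: +$421.93 → $520.78
  Jul: +$421.93 − $1,364.64 → -$421.93
  Aug: +$421.93 → $0.00
Lowest trial balance = -$421.93 (Jul)
Initial deposit = cushion − low point = $843.86 − (-$421.93) = $1,265.79

$1,265.79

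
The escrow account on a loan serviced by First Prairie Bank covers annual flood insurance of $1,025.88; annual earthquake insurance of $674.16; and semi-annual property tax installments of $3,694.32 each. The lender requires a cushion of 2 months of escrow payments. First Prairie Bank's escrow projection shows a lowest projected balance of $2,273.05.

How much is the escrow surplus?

$758.27

Flood insurance — $1,025.88
Earthquake insurance — $674.16
Property tax — $3,694.32 × 2 = $7,388.64
Annual escrow total = $1,025.88 + $674.16 + $7,388.64 = $9,088.68
Base monthly escrow = $9,088.68 / 12 = $757.39
Required cushion = 2 × $757.39 = $1,514.78
Excess over cushion: $2,273.05 − $1,514.78 = $758.27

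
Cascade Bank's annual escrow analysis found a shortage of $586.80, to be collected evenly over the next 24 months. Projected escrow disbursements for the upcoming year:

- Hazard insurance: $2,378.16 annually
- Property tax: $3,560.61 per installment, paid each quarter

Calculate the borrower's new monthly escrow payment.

$1,409.50

Hazard insurance: $2,378.16 per year
Property tax: $3,560.61 × 4 = $14,242.44 per year
Yearly total = $2,378.16 + $14,242.44 = $16,620.60
Monthly = $16,620.60 ÷ 12 = $1,385.05
Shortage per month = $586.80 ÷ 24 = $24.45
Adjusted monthly = $1,385.05 + $24.45 = $1,409.50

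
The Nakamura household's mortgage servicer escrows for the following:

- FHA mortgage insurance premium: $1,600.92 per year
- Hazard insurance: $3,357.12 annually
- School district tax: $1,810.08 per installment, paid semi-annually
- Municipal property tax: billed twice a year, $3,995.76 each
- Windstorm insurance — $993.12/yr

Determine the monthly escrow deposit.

FHA mortgage insurance premium — $1,600.92 per year
Hazard insurance — $3,357.12 per year
School district tax — $1,810.08 × 2 = $3,620.16 per year
Municipal property tax — $3,995.76 × 2 = $7,991.52 per year
Windstorm insurance — $993.12 per year
Annual escrow total = $1,600.92 + $3,357.12 + $3,620.16 + $7,991.52 + $993.12 = $17,562.84
Per month = $17,562.84 ÷ 12 = $1,463.57

$1,463.57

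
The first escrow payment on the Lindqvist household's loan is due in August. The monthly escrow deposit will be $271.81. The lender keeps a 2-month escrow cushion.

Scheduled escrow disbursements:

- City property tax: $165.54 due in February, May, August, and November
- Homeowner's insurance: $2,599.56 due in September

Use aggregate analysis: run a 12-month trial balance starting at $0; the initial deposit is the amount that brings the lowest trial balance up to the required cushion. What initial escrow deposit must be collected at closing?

$2,765.10

Cushion = 2 × $271.81 = $543.62
Trial balance (start $0, +$271.81 each month, − disbursements):
  Aug: +$271.81 − $165.54 → $106.27
  Sep: +$271.81 − $2,599.56 → -$2,221.48
  Oct: +$271.81 → -$1,949.67
  Nov: +$271.81 − $165.54 → -$1,843.40
  Dec: +$271.81 → -$1,571.59
  Jan: +$271.81 → -$1,299.78
  Feb: +$271.81 − $165.54 → -$1,193.51
  Mar: +$271.81 → -$921.70
  Apr: +$271.81 → -$649.89
  May: +$271.81 − $165.54 → -$543.62
  Jun: +$271.81 → -$271.81
  Jul: +$271.81 → $0.00
Lowest trial balance = -$2,221.48 (Sep)
Initial deposit = cushion − low point = $543.62 − (-$2,221.48) = $2,765.10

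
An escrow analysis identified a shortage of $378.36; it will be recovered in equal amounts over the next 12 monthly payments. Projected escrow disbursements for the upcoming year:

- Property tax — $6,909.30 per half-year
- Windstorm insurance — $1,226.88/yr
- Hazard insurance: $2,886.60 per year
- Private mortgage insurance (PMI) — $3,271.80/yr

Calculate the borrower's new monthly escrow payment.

$1,798.52

Property tax = $6,909.30 × 2 = $13,818.60
Windstorm insurance = $1,226.88
Hazard insurance = $2,886.60
Private mortgage insurance (PMI) = $3,271.80
Total annual escrow = $21,203.88
Monthly = $21,203.88 / 12 = $1,766.99
Shortage per month = $378.36 ÷ 12 = $31.53
Adjusted monthly = $1,766.99 + $31.53 = $1,798.52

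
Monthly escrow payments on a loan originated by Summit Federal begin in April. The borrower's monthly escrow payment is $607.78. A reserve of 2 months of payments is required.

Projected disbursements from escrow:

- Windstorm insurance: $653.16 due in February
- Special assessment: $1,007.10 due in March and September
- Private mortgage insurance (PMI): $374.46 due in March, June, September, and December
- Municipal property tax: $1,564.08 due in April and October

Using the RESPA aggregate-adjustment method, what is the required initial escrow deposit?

Cushion = 2 × $607.78 = $1,215.56
Trial balance (start $0, +$607.78 each month, − disbursements):
  Apr: +$607.78 − $1,564.08 → -$956.30
  May: +$607.78 → -$348.52
  Jun: +$607.78 − $374.46 → -$115.20
  Jul: +$607.78 → $492.58
  Aug: +$607.78 → $1,100.36
  Sep: +$607.78 − $1,381.56 → $326.58
  Oct: +$607.78 − $1,564.08 → -$629.72
  Nov: +$607.78 → -$21.94
  Dec: +$607.78 − $374.46 → $211.38
  Jan: +$607.78 → $819.16
  Feb: +$607.78 − $653.16 → $773.78
  Mar: +$607.78 − $1,381.56 → $0.00
Lowest trial balance = -$956.30 (Apr)
Initial deposit = cushion − low point = $1,215.56 − (-$956.30) = $2,171.86

$2,171.86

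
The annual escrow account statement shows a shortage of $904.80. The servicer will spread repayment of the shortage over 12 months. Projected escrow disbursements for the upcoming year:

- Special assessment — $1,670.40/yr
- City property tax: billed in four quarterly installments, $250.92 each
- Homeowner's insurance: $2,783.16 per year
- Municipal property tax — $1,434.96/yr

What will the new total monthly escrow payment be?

$649.75

Special assessment: $1,670.40/yr
City property tax: $250.92 × 4 = $1,003.68/yr
Homeowner's insurance: $2,783.16/yr
Municipal property tax: $1,434.96/yr
Annual escrow total = $6,892.20
Base monthly escrow = $6,892.20 ÷ 12 = $574.35
Monthly shortage recovery: $904.80 ÷ 12 = $75.40
New monthly escrow = $574.35 + $75.40 = $649.75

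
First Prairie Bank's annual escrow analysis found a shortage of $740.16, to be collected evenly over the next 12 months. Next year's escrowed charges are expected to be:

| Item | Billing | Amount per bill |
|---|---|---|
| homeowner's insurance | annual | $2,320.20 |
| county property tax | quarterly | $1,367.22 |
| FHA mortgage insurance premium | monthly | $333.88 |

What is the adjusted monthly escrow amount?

Homeowner's insurance = $2,320.20 per year
County property tax = $1,367.22 × 4 = $5,468.88 per year
FHA mortgage insurance premium = $333.88 × 12 = $4,006.56 per year
Annual escrow total = $2,320.20 + $5,468.88 + $4,006.56 = $11,795.64
Monthly = $11,795.64 ÷ 12 = $982.97
Shortage per month = $740.16 / 12 = $61.68
Adjusted monthly = $982.97 + $61.68 = $1,044.65

$1,044.65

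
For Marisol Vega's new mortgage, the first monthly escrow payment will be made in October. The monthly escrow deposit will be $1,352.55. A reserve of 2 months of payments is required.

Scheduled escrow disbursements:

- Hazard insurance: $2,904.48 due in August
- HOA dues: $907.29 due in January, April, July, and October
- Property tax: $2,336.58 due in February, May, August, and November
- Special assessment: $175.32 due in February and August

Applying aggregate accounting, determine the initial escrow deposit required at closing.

Cushion = 2 × $1,352.55 = $2,705.10
Trial balance (start $0, +$1,352.55 each month, − disbursements):
  Oct: +$1,352.55 − $907.29 → $445.26
  Nov: +$1,352.55 − $2,336.58 → -$538.77
  Dec: +$1,352.55 → $813.78
  Jan: +$1,352.55 − $907.29 → $1,259.04
  Feb: +$1,352.55 − $2,511.90 → $99.69
  Mar: +$1,352.55 → $1,452.24
  Apr: +$1,352.55 − $907.29 → $1,897.50
  May: +$1,352.55 − $2,336.58 → $913.47
  Jun: +$1,352.55 → $2,266.02
  Jul: +$1,352.55 − $907.29 → $2,711.28
  Aug: +$1,352.55 − $5,416.38 → -$1,352.55
  Sep: +$1,352.55 → $0.00
Lowest trial balance = -$1,352.55 (Aug)
Initial deposit = cushion − low point = $2,705.10 − (-$1,352.55) = $4,057.65

$4,057.65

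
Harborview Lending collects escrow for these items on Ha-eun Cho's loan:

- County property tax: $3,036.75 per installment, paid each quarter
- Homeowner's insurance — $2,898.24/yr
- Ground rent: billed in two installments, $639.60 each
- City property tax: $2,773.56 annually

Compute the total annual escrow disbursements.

$19,098.00

County property tax — $3,036.75 × 4 = $12,147.00
Homeowner's insurance — $2,898.24
Ground rent — $639.60 × 2 = $1,279.20
City property tax — $2,773.56
Combined annual = $12,147.00 + $2,898.24 + $1,279.20 + $2,773.56 = $19,098.00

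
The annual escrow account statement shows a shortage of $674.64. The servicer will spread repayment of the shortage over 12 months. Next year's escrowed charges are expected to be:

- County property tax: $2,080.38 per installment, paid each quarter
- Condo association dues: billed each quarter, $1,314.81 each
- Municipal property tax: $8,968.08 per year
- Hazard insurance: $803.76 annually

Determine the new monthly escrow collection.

$2,002.27

County property tax — $2,080.38 × 4 = $8,321.52 annually
Condo association dues — $1,314.81 × 4 = $5,259.24 annually
Municipal property tax — $8,968.08 annually
Hazard insurance — $803.76 annually
Yearly total = $8,321.52 + $5,259.24 + $8,968.08 + $803.76 = $23,352.60
Monthly escrow = $23,352.60 ÷ 12 = $1,946.05
Monthly shortage recovery: $674.64 / 12 = $56.22
Adjusted monthly = $1,946.05 + $56.22 = $2,002.27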